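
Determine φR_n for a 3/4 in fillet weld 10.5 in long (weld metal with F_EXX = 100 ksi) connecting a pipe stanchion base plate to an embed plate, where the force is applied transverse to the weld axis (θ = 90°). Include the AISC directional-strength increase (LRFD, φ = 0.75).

t_e = 0.707 × 0.75 = 0.5302 in; A_we = 0.5302 × 10.5 = 5.568 in².
Directional factor: 1.0 + 0.5 sin^1.5(90°) = 1.5.
F_nw = 0.6 × 100 × 1.5 = 90 ksi.
φR_n = 0.75 × 90 × 5.568 = 375.8 kips.

φR_n ≈ 376 kips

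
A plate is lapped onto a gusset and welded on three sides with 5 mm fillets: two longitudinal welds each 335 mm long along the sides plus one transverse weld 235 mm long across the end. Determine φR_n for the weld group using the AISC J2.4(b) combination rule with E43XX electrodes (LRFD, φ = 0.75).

φR_n ≈ 631 kN

E43XX → F_EXX = 430 MPa.
t_e = 0.707 × 5 = 3.535 mm.
R_nwl = 0.6 × 430 × 3.535 × 670 × 10⁻³ = 611.1 kN (longitudinal, 2 welds).
R_nwt = 0.6 × 430 × 3.535 × 235 × 10⁻³ = 214.3 kN (transverse, base value).
(i) R_nwl + R_nwt = 825.4 kN; (ii) 0.85 R_nwl + 1.5 R_nwt = 840.9 kN.
R_n = max = 840.9 kN [governs: (ii)]; φR_n = 630.7 kN.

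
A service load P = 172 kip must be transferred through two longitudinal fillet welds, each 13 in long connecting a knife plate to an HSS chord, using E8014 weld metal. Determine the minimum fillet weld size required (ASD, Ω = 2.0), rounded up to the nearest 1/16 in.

w = 7/16 in

E80XX → F_EXX = 80 ksi.
Total weld length L = 26 in.
Required throat t_e = P × Ω / (0.6 F_EXX × L) = 172 × 2.0 / (0.6 × 80 × 26) = 0.2756 in.
Required leg w = t_e / 0.707 = 0.3899 in → use 7/16 in.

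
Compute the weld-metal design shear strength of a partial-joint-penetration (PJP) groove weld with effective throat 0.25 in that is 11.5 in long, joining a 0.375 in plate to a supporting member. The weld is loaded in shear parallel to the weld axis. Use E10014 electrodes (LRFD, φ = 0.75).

E100XX → F_EXX = 100 ksi.
Effective throat (given) t_e = 0.25 in.
A_we = 0.25 × 11.5 = 2.875 in².
F_nw = 0.6 F_EXX = 60 ksi.
φR_n = 0.75 × 60 × 2.875 = 129.4 kips.

φR_n ≈ 129 kips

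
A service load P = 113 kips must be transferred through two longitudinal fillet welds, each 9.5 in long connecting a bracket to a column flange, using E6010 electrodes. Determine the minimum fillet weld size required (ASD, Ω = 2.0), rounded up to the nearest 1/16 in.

E60XX → F_EXX = 60 ksi.
Total weld length L = 19 in.
Required throat t_e = P × Ω / (0.6 F_EXX × L) = 113 × 2.0 / (0.6 × 60 × 19) = 0.3304 in.
Required leg w = t_e / 0.707 = 0.4673 in → use 1/2 in.

w = 1/2 in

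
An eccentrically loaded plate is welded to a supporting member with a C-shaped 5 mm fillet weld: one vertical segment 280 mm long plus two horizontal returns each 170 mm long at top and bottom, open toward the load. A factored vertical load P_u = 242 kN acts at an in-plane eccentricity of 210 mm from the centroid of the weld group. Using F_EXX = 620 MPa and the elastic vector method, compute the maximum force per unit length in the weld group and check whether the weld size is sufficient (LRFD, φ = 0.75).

f_max ≈ 1200 N/mm; NOT adequate

Total weld length L_w = 620 mm. Treat welds as unit-width lines.
Centroid: x̄ = 2×170×85 / 620 = 46.61 mm from the vertical weld.
Polar moment about centroid: J = I_x + I_y = [280³/12 + 2×170×140²] + [280×46.61² + 2(170³/12 + 170×38.39²)] = 10420000 mm³.
Direct shear f_v = P/L_w = 242×10³ / 620 = 390.3 N/mm (vertical).
Torsion M = P·e = 242×10³ × 210 = 50820000 N·mm.
Critical point at (x, y) = (123.4, 140) from centroid. f_tx = M·y/J = 682.7 N/mm; f_ty = M·x/J = 601.7 N/mm.
Resultant f_max = √[f_tx² + (f_v + f_ty)²] = √[682.7² + (390.3 + 601.7)²] = 1204 N/mm.
Capacity per unit length: φr_n = 0.75 × 0.6 × 620 × (0.707 × 5) = 986.3 N/mm.
1204 > 986.3 → NOT adequate.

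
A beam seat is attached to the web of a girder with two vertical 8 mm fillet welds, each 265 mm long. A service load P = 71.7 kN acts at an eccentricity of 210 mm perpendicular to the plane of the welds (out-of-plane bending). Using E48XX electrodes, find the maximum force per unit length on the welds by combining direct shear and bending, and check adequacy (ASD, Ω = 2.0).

E48XX → F_EXX = 480 MPa.
L_w = 2 × 265 = 530 mm; section modulus (unit throat) S = 2 × L²/6 = 23410 mm².
Direct shear f_v = P/L_w = 71.7×10³/530 = 135.3 N/mm.
Moment M = P × e = 71.7×10³ × 210 = 15057000 N·mm; bending f_b = M/S = 643.2 N/mm.
f_max = √(f_v² + f_b²) = √(135.3² + 643.2²) = 657.3 N/mm.
r_n/Ω = (1/2.0) × 0.6 × 480 × (0.707 × 8) = 814.5 N/mm → adequate.

f_max ≈ 657 N/mm; adequate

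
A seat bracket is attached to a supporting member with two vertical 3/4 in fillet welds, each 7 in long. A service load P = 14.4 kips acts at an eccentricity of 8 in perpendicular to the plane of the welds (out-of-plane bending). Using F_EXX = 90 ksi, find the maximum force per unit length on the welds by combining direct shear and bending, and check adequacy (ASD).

f_max ≈ 7.13 kip/in; adequate

L_w = 2 × 7 = 14 in; section modulus (unit throat) S = 2 × L²/6 = 16.33 in².
Direct shear f_v = P/L_w = 14.4/14 = 1.029 kip/in.
Moment M = P × e = 14.4 × 8 = 115.2 kip·in; bending f_b = M/S = 7.053 kip/in.
f_max = √(f_v² + f_b²) = √(1.029² + 7.053²) = 7.128 kip/in.
r_n/Ω = (1/2.0) × 0.6 × 90 × (0.707 × 0.75) = 14.32 kip/in → adequate.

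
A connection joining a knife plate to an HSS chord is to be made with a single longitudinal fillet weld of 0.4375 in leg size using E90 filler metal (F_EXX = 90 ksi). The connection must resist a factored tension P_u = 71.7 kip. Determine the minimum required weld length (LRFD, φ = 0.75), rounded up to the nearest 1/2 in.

Throat t_e = 0.707 × 0.4375 = 0.3093 in.
φr_n = 0.75 × 0.6 × 90 × 0.3093 = 12.53 kip/in.
L_req = P_u / φr_n = 71.7 / 12.53 = 5.724 in total.
Round up → use L = 6 in.

L = 6 in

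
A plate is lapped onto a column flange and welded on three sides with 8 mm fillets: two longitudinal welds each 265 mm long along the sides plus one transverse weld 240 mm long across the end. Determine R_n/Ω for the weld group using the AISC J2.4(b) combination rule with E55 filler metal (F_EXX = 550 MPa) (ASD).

R_n/Ω ≈ 756 kN

t_e = 0.707 × 8 = 5.656 mm.
R_nwl = 0.6 × 550 × 5.656 × 530 × 10⁻³ = 989.2 kN (longitudinal, 2 welds).
R_nwt = 0.6 × 550 × 5.656 × 240 × 10⁻³ = 448 kN (transverse, base value).
(i) R_nwl + R_nwt = 1437 kN; (ii) 0.85 R_nwl + 1.5 R_nwt = 1513 kN.
R_n = max = 1513 kN [governs: (ii)]; R_n/Ω = 756.4 kN.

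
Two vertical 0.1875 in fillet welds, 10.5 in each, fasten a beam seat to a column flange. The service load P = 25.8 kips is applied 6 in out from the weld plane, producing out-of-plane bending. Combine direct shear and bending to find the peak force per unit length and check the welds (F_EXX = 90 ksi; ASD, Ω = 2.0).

f_max ≈ 4.39 kip/in; NOT adequate

L_w = 2 × 10.5 = 21 in; section modulus (unit throat) S = 2 × L²/6 = 36.75 in².
Direct shear f_v = P/L_w = 25.8/21 = 1.229 kip/in.
Moment M = P × e = 25.8 × 6 = 154.8 kip·in; bending f_b = M/S = 4.212 kip/in.
f_max = √(f_v² + f_b²) = √(1.229² + 4.212²) = 4.388 kip/in.
r_n/Ω = (1/2.0) × 0.6 × 90 × (0.707 × 0.1875) = 3.579 kip/in → NOT adequate.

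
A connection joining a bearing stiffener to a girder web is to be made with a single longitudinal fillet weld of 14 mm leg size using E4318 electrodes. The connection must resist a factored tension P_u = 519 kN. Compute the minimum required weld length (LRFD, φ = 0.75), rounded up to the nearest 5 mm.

E43XX → F_EXX = 430 MPa.
Throat t_e = 0.707 × 14 = 9.898 mm.
φr_n = 0.75 × 0.6 × 430 × 9.898 × 10⁻³ = 1.915 kN/mm.
L_req = P_u / φr_n = 519 / 1.915 = 271 mm total.
Round up → use L = 275 mm.

L = 275 mm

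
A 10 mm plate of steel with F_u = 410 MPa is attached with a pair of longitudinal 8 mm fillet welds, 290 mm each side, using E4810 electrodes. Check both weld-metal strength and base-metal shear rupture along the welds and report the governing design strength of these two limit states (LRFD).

E48XX → F_EXX = 480 MPa.
t_e = 0.707 × 8 = 5.656 mm; L = 580 mm.
Weld metal: φR_n = 0.75 × 0.6 × 480 × 5.656 × 580 × 10⁻³ = 708.6 kN.
Base metal (shear rupture): φR_n = 0.75 × 0.6 × 410 × 10 × 580 × 10⁻³ = 1070 kN.
Governing: weld metal.

φR_n ≈ 709 kN (weld metal governs)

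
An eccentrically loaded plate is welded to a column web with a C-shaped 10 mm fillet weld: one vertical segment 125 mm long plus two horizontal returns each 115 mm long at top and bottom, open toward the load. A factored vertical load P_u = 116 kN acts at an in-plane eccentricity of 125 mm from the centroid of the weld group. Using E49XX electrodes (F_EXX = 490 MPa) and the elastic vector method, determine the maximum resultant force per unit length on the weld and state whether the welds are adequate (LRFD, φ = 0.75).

Total weld length L_w = 355 mm. Treat welds as unit-width lines.
Centroid: x̄ = 2×115×57.5 / 355 = 37.25 mm from the vertical weld.
Polar moment about centroid: J = I_x + I_y = [125³/12 + 2×115×62.5²] + [125×37.25² + 2(115³/12 + 115×20.25²)] = 1582000 mm³.
Direct shear f_v = P/L_w = 116×10³ / 355 = 326.8 N/mm (vertical).
Torsion M = P·e = 116×10³ × 125 = 14500000 N·mm.
Critical point at (x, y) = (77.75, 62.5) from centroid. f_tx = M·y/J = 572.7 N/mm; f_ty = M·x/J = 712.4 N/mm.
Resultant f_max = √[f_tx² + (f_v + f_ty)²] = √[572.7² + (326.8 + 712.4)²] = 1187 N/mm.
Capacity per unit length: φr_n = 0.75 × 0.6 × 490 × (0.707 × 10) = 1559 N/mm.
1187 ≤ 1559 → adequate.

f_max ≈ 1190 N/mm; adequate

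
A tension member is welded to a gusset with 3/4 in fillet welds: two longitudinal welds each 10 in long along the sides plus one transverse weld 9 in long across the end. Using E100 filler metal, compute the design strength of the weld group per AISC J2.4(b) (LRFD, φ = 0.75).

E100XX → F_EXX = 100 ksi.
t_e = 0.707 × 0.75 = 0.5302 in.
R_nwl = 0.6 × 100 × 0.5302 × 20 = 636.3 kips (longitudinal, 2 welds).
R_nwt = 0.6 × 100 × 0.5302 × 9 = 286.3 kips (transverse, base value).
(i) R_nwl + R_nwt = 922.6 kips; (ii) 0.85 R_nwl + 1.5 R_nwt = 970.4 kips.
R_n = max = 970.4 kips [governs: (ii)]; φR_n = 727.8 kips.

φR_n ≈ 728 kips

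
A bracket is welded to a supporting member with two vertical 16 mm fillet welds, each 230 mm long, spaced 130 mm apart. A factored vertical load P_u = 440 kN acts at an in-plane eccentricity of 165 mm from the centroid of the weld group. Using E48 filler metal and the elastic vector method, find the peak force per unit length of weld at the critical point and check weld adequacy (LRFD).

E48XX → F_EXX = 480 MPa.
Total weld length L_w = 460 mm. Treat welds as unit-width lines.
Polar moment about centroid: J = 2[d³/12 + d(b/2)²] = 2[230³/12 + 230×65²] = 3971000 mm³.
Direct shear f_v = P/L_w = 440×10³ / 460 = 956.5 N/mm (vertical).
Torsion M = P·e = 440×10³ × 165 = 72600000 N·mm.
Critical point at (x, y) = (65, 115) from centroid. f_tx = M·y/J = 2102 N/mm; f_ty = M·x/J = 1188 N/mm.
Resultant f_max = √[f_tx² + (f_v + f_ty)²] = √[2102² + (956.5 + 1188)²] = 3003 N/mm.
Capacity per unit length: φr_n = 0.75 × 0.6 × 480 × (0.707 × 16) = 2443 N/mm.
3003 > 2443 → NOT adequate.

f_max ≈ 3000 N/mm; NOT adequate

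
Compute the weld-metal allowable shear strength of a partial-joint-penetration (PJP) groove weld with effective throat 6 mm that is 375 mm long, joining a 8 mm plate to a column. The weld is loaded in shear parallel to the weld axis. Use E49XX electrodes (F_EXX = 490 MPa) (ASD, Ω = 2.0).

R_n/Ω ≈ 331 kN

Effective throat (given) t_e = 6 mm.
A_we = 6 × 375 = 2250 mm².
F_nw = 0.6 F_EXX = 294 MPa.
R_n/Ω = (294 × 2250) / 2.0 × 10⁻³ = 330.8 kN.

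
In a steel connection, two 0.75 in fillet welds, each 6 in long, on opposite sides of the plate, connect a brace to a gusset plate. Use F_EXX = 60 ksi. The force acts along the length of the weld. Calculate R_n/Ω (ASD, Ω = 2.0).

Effective throat t_e = 0.707 × 0.75 = 0.5302 in.
Total length L = 12 in; A_we = 0.5302 × 12 = 6.363 in².
F_nw = 0.6 F_EXX = 0.6 × 60 = 36 ksi.
R_n = 36 × 6.363 = 229.1 kip; R_n/Ω = 229.1/2.0 = 114.5 kip.

R_n/Ω ≈ 115 kip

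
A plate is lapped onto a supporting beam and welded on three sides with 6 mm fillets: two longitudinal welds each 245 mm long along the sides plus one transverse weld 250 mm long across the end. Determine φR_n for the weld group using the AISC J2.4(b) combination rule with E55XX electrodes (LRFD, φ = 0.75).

φR_n ≈ 831 kN

E55XX → F_EXX = 550 MPa.
t_e = 0.707 × 6 = 4.242 mm.
R_nwl = 0.6 × 550 × 4.242 × 490 × 10⁻³ = 685.9 kN (longitudinal, 2 welds).
R_nwt = 0.6 × 550 × 4.242 × 250 × 10⁻³ = 350 kN (transverse, base value).
(i) R_nwl + R_nwt = 1036 kN; (ii) 0.85 R_nwl + 1.5 R_nwt = 1108 kN.
R_n = max = 1108 kN [governs: (ii)]; φR_n = 831 kN.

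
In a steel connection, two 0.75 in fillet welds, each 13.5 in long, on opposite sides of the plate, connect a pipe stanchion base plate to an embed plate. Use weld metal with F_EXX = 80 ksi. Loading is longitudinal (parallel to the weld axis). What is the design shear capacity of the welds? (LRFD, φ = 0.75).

φR_n ≈ 515 kips

Effective throat t_e = 0.707 × 0.75 = 0.5302 in.
Total length L = 27 in; A_we = 0.5302 × 27 = 14.32 in².
F_nw = 0.6 F_EXX = 0.6 × 80 = 48 ksi.
φR_n = 0.75 × 48 × 14.32 = 515.4 kips.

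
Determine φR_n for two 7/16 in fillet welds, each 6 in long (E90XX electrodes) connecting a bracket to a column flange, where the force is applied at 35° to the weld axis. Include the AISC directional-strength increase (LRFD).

φR_n ≈ 183 kip

E90XX → F_EXX = 90 ksi.
t_e = 0.707 × 0.4375 = 0.3093 in; A_we = 0.3093 × 12 = 3.712 in².
Directional factor: 1.0 + 0.5 sin^1.5(35°) = 1.217.
F_nw = 0.6 × 90 × 1.217 = 65.73 ksi.
φR_n = 0.75 × 65.73 × 3.712 = 183 kip.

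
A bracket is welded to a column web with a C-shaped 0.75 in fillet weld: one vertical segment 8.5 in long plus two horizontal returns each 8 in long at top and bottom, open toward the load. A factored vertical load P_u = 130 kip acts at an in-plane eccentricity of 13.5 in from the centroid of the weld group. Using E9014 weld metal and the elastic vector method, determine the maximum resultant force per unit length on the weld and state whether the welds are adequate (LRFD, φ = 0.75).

E90XX → F_EXX = 90 ksi.
Total weld length L_w = 24.5 in. Treat welds as unit-width lines.
Centroid: x̄ = 2×8×4 / 24.5 = 2.612 in from the vertical weld.
Polar moment about centroid: J = I_x + I_y = [8.5³/12 + 2×8×4.25²] + [8.5×2.612² + 2(8³/12 + 8×1.388²)] = 514.3 in³.
Direct shear f_v = P/L_w = 130 / 24.5 = 5.306 kip/in (vertical).
Torsion M = P·e = 130 × 13.5 = 1755 kip·in.
Critical point at (x, y) = (5.388, 4.25) from centroid. f_tx = M·y/J = 14.5 kip/in; f_ty = M·x/J = 18.38 kip/in.
Resultant f_max = √[f_tx² + (f_v + f_ty)²] = √[14.5² + (5.306 + 18.38)²] = 27.78 kip/in.
Capacity per unit length: φr_n = 0.75 × 0.6 × 90 × (0.707 × 0.75) = 21.48 kip/in.
27.78 > 21.48 → NOT adequate.

f_max ≈ 27.8 kip/in; NOT adequate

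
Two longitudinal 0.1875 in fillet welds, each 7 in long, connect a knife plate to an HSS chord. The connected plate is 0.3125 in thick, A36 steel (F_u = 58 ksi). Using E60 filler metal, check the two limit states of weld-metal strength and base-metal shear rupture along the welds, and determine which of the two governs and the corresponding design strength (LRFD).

E60XX → F_EXX = 60 ksi.
t_e = 0.707 × 0.1875 = 0.1326 in; L = 14 in.
Weld metal: φR_n = 0.75 × 0.6 × 60 × 0.1326 × 14 = 50.11 kips.
Base metal (shear rupture): φR_n = 0.75 × 0.6 × 58 × 0.3125 × 14 = 114.2 kips.
Governing: weld metal.

φR_n ≈ 50.1 kips (weld metal governs)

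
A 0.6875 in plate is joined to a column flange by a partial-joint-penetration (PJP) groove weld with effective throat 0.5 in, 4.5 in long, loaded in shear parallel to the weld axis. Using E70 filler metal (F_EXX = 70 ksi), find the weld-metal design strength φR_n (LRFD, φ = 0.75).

Effective throat (given) t_e = 0.5 in.
A_we = 0.5 × 4.5 = 2.25 in².
F_nw = 0.6 F_EXX = 42 ksi.
φR_n = 0.75 × 42 × 2.25 = 70.88 kips.

φR_n ≈ 70.9 kips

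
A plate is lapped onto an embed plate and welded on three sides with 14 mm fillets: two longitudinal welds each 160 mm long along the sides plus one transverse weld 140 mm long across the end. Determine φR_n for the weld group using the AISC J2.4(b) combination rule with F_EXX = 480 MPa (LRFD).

φR_n ≈ 1030 kN

t_e = 0.707 × 14 = 9.898 mm.
R_nwl = 0.6 × 480 × 9.898 × 320 × 10⁻³ = 912.2 kN (longitudinal, 2 welds).
R_nwt = 0.6 × 480 × 9.898 × 140 × 10⁻³ = 399.1 kN (transverse, base value).
(i) R_nwl + R_nwt = 1311 kN; (ii) 0.85 R_nwl + 1.5 R_nwt = 1374 kN.
R_n = max = 1374 kN [governs: (ii)]; φR_n = 1031 kN.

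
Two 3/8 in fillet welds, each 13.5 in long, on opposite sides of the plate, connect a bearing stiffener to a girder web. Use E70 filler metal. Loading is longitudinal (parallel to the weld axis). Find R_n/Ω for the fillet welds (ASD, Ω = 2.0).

R_n/Ω ≈ 150 kips

E70XX → F_EXX = 70 ksi.
Effective throat t_e = 0.707 × 0.375 = 0.2651 in.
Total length L = 27 in; A_we = 0.2651 × 27 = 7.158 in².
F_nw = 0.6 F_EXX = 0.6 × 70 = 42 ksi.
R_n = 42 × 7.158 = 300.7 kips; R_n/Ω = 300.7/2.0 = 150.3 kips.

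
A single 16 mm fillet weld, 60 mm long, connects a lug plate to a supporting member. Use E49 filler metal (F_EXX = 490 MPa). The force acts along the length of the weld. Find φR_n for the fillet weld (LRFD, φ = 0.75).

φR_n ≈ 150 kN

Effective throat t_e = 0.707 × 16 = 11.31 mm.
Total length L = 60 mm; A_we = 11.31 × 60 = 678.7 mm².
F_nw = 0.6 F_EXX = 0.6 × 490 = 294 MPa.
φR_n = 0.75 × 294 × 678.7 × 10⁻³ = 149.7 kN.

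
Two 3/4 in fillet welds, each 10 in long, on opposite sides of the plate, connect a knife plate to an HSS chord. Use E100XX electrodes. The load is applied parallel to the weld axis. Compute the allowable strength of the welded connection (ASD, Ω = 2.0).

E100XX → F_EXX = 100 ksi.
Effective throat t_e = 0.707 × 0.75 = 0.5302 in.
Total length L = 20 in; A_we = 0.5302 × 20 = 10.61 in².
F_nw = 0.6 F_EXX = 0.6 × 100 = 60 ksi.
R_n = 60 × 10.61 = 636.3 kips; R_n/Ω = 636.3/2.0 = 318.2 kips.

R_n/Ω ≈ 318 kips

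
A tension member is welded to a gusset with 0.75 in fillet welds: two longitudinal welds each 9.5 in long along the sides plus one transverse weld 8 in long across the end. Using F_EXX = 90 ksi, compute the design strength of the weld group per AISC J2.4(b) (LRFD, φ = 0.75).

φR_n ≈ 605 kip

t_e = 0.707 × 0.75 = 0.5302 in.
R_nwl = 0.6 × 90 × 0.5302 × 19 = 544 kip (longitudinal, 2 welds).
R_nwt = 0.6 × 90 × 0.5302 × 8 = 229.1 kip (transverse, base value).
(i) R_nwl + R_nwt = 773.1 kip; (ii) 0.85 R_nwl + 1.5 R_nwt = 806 kip.
R_n = max = 806 kip [governs: (ii)]; φR_n = 604.5 kip.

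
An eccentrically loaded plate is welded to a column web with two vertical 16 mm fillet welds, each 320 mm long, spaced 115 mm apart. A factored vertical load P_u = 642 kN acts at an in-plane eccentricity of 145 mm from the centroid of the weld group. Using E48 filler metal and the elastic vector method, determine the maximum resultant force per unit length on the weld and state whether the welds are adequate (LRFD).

E48XX → F_EXX = 480 MPa.
Total weld length L_w = 640 mm. Treat welds as unit-width lines.
Polar moment about centroid: J = 2[d³/12 + d(b/2)²] = 2[320³/12 + 320×57.5²] = 7577000 mm³.
Direct shear f_v = P/L_w = 642×10³ / 640 = 1003 N/mm (vertical).
Torsion M = P·e = 642×10³ × 145 = 93090000 N·mm.
Critical point at (x, y) = (57.5, 160) from centroid. f_tx = M·y/J = 1966 N/mm; f_ty = M·x/J = 706.4 N/mm.
Resultant f_max = √[f_tx² + (f_v + f_ty)²] = √[1966² + (1003 + 706.4)²] = 2605 N/mm.
Capacity per unit length: φr_n = 0.75 × 0.6 × 480 × (0.707 × 16) = 2443 N/mm.
2605 > 2443 → NOT adequate.

f_max ≈ 2610 N/mm; NOT adequate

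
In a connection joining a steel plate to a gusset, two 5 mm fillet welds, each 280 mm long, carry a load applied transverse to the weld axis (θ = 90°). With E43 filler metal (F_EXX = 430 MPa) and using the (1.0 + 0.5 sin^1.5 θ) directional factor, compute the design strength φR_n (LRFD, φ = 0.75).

t_e = 0.707 × 5 = 3.535 mm; A_we = 3.535 × 560 = 1980 mm².
Directional factor: 1.0 + 0.5 sin^1.5(90°) = 1.5.
F_nw = 0.6 × 430 × 1.5 = 387 MPa.
φR_n = 0.75 × 387 × 1980 × 10⁻³ = 574.6 kN.

φR_n ≈ 575 kN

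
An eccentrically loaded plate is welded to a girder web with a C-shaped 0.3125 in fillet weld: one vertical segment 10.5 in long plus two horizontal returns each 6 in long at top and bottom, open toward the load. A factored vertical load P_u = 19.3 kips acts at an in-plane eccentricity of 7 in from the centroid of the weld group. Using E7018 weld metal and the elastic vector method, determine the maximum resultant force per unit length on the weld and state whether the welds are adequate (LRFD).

f_max ≈ 2.44 kip/in; adequate

E70XX → F_EXX = 70 ksi.
Total weld length L_w = 22.5 in. Treat welds as unit-width lines.
Centroid: x̄ = 2×6×3 / 22.5 = 1.6 in from the vertical weld.
Polar moment about centroid: J = I_x + I_y = [10.5³/12 + 2×6×5.25²] + [10.5×1.6² + 2(6³/12 + 6×1.4²)] = 513.6 in³.
Direct shear f_v = P/L_w = 19.3 / 22.5 = 0.8578 kip/in (vertical).
Torsion M = P·e = 19.3 × 7 = 135.1 kip·in.
Critical point at (x, y) = (4.4, 5.25) from centroid. f_tx = M·y/J = 1.381 kip/in; f_ty = M·x/J = 1.157 kip/in.
Resultant f_max = √[f_tx² + (f_v + f_ty)²] = √[1.381² + (0.8578 + 1.157)²] = 2.443 kip/in.
Capacity per unit length: φr_n = 0.75 × 0.6 × 70 × (0.707 × 0.3125) = 6.96 kip/in.
2.443 ≤ 6.96 → adequate.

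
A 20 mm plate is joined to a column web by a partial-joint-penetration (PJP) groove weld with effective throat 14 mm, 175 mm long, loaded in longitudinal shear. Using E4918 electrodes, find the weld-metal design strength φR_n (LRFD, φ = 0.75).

φR_n ≈ 540 kN

E49XX → F_EXX = 490 MPa.
Effective throat (given) t_e = 14 mm.
A_we = 14 × 175 = 2450 mm².
F_nw = 0.6 F_EXX = 294 MPa.
φR_n = 0.75 × 294 × 2450 × 10⁻³ = 540.2 kN.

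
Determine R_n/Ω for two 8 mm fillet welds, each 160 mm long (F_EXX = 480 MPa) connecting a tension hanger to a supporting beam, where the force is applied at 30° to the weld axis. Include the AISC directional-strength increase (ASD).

t_e = 0.707 × 8 = 5.656 mm; A_we = 5.656 × 320 = 1810 mm².
Directional factor: 1.0 + 0.5 sin^1.5(30°) = 1.177.
F_nw = 0.6 × 480 × 1.177 = 338.9 MPa.
R_n/Ω = (338.9 × 1810) / 2.0 × 10⁻³ = 306.7 kN.

R_n/Ω ≈ 307 kN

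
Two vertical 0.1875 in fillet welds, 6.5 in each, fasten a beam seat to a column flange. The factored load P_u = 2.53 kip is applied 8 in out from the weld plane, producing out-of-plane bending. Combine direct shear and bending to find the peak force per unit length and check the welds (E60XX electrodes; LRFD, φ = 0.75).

E60XX → F_EXX = 60 ksi.
L_w = 2 × 6.5 = 13 in; section modulus (unit throat) S = 2 × L²/6 = 14.08 in².
Direct shear f_v = P/L_w = 2.53/13 = 0.1946 kip/in.
Moment M = P × e = 2.53 × 8 = 20.24 kip·in; bending f_b = M/S = 1.437 kip/in.
f_max = √(f_v² + f_b²) = √(0.1946² + 1.437²) = 1.45 kip/in.
φr_n = 0.75 × 0.6 × 60 × (0.707 × 0.1875) = 3.579 kip/in → adequate.

f_max ≈ 1.45 kip/in; adequate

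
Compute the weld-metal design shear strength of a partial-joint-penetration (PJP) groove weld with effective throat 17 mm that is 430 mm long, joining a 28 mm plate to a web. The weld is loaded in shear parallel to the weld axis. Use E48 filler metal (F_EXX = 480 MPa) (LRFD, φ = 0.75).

φR_n ≈ 1580 kN

Effective throat (given) t_e = 17 mm.
A_we = 17 × 430 = 7310 mm².
F_nw = 0.6 F_EXX = 288 MPa.
φR_n = 0.75 × 288 × 7310 × 10⁻³ = 1579 kN.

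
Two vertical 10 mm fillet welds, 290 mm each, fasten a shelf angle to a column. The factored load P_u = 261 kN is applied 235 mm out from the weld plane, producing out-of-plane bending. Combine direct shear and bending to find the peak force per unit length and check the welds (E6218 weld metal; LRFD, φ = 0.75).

f_max ≈ 2230 N/mm; NOT adequate

E62XX → F_EXX = 620 MPa.
L_w = 2 × 290 = 580 mm; section modulus (unit throat) S = 2 × L²/6 = 28030 mm².
Direct shear f_v = P/L_w = 261×10³/580 = 450 N/mm.
Moment M = P × e = 261×10³ × 235 = 61335000 N·mm; bending f_b = M/S = 2188 N/mm.
f_max = √(f_v² + f_b²) = √(450² + 2188²) = 2234 N/mm.
φr_n = 0.75 × 0.6 × 620 × (0.707 × 10) = 1973 N/mm → NOT adequate.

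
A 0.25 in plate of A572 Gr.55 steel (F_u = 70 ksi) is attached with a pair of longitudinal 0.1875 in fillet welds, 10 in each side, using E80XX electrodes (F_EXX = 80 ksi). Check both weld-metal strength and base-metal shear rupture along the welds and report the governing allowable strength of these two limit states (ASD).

R_n/Ω ≈ 63.6 kip (weld metal governs)

t_e = 0.707 × 0.1875 = 0.1326 in; L = 20 in.
Weld metal: R_n/Ω = (1/2.0) × 0.6 × 80 × 0.1326 × 20 = 63.63 kip.
Base metal (shear rupture): R_n/Ω = (1/2.0) × 0.6 × 70 × 0.25 × 20 = 105 kip.
Governing: weld metal.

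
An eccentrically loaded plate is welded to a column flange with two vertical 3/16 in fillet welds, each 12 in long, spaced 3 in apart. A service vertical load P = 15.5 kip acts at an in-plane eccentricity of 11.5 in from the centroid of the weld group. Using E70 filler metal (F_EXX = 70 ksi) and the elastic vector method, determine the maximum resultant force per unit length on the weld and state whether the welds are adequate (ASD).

f_max ≈ 3.44 kip/in; NOT adequate

Total weld length L_w = 24 in. Treat welds as unit-width lines.
Polar moment about centroid: J = 2[d³/12 + d(b/2)²] = 2[12³/12 + 12×1.5²] = 342 in³.
Direct shear f_v = P/L_w = 15.5 / 24 = 0.6458 kip/in (vertical).
Torsion M = P·e = 15.5 × 11.5 = 178.25 kip·in.
Critical point at (x, y) = (1.5, 6) from centroid. f_tx = M·y/J = 3.127 kip/in; f_ty = M·x/J = 0.7818 kip/in.
Resultant f_max = √[f_tx² + (f_v + f_ty)²] = √[3.127² + (0.6458 + 0.7818)²] = 3.438 kip/in.
Capacity per unit length: r_n/Ω = (1/2.0) × 0.6 × 70 × (0.707 × 0.1875) = 2.784 kip/in.
3.438 > 2.784 → NOT adequate.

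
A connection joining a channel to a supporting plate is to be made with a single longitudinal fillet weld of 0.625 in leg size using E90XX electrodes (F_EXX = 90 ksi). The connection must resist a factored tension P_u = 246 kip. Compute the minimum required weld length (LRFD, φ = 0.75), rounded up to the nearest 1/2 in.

Throat t_e = 0.707 × 0.625 = 0.4419 in.
φr_n = 0.75 × 0.6 × 90 × 0.4419 = 17.9 kip/in.
L_req = P_u / φr_n = 246 / 17.9 = 13.75 in total.
Round up → use L = 14 in.

L = 14 in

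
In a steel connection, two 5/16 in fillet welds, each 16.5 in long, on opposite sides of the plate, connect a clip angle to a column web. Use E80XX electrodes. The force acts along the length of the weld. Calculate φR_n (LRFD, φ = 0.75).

E80XX → F_EXX = 80 ksi.
Effective throat t_e = 0.707 × 0.3125 = 0.2209 in.
Total length L = 33 in; A_we = 0.2209 × 33 = 7.291 in².
F_nw = 0.6 F_EXX = 0.6 × 80 = 48 ksi.
φR_n = 0.75 × 48 × 7.291 = 262.5 kips.

φR_n ≈ 262 kips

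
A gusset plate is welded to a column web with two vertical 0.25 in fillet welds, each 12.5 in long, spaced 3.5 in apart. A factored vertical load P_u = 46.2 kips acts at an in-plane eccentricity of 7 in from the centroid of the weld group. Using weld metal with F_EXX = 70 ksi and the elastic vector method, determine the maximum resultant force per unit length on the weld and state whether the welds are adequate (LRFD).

Total weld length L_w = 25 in. Treat welds as unit-width lines.
Polar moment about centroid: J = 2[d³/12 + d(b/2)²] = 2[12.5³/12 + 12.5×1.75²] = 402.1 in³.
Direct shear f_v = P/L_w = 46.2 / 25 = 1.848 kip/in (vertical).
Torsion M = P·e = 46.2 × 7 = 323.4 kip·in.
Critical point at (x, y) = (1.75, 6.25) from centroid. f_tx = M·y/J = 5.027 kip/in; f_ty = M·x/J = 1.408 kip/in.
Resultant f_max = √[f_tx² + (f_v + f_ty)²] = √[5.027² + (1.848 + 1.408)²] = 5.989 kip/in.
Capacity per unit length: φr_n = 0.75 × 0.6 × 70 × (0.707 × 0.25) = 5.568 kip/in.
5.989 > 5.568 → NOT adequate.

f_max ≈ 5.99 kip/in; NOT adequate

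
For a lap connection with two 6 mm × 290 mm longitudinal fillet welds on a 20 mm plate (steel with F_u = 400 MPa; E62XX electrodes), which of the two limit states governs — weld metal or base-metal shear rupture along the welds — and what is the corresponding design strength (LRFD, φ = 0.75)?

φR_n ≈ 686 kN (weld metal governs)

E62XX → F_EXX = 620 MPa.
t_e = 0.707 × 6 = 4.242 mm; L = 580 mm.
Weld metal: φR_n = 0.75 × 0.6 × 620 × 4.242 × 580 × 10⁻³ = 686.4 kN.
Base metal (shear rupture): φR_n = 0.75 × 0.6 × 400 × 20 × 580 × 10⁻³ = 2088 kN.
Governing: weld metal.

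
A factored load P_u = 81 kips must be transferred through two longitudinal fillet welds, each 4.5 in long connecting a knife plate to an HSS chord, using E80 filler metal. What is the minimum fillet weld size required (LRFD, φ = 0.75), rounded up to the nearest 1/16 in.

w = 3/8 in

E80XX → F_EXX = 80 ksi.
Total weld length L = 9 in.
Required throat t_e = P_u / (φ × 0.6 F_EXX × L) = 81 / (0.75 × 0.6 × 80 × 9) = 0.25 in.
Required leg w = t_e / 0.707 = 0.3536 in → use 3/8 in.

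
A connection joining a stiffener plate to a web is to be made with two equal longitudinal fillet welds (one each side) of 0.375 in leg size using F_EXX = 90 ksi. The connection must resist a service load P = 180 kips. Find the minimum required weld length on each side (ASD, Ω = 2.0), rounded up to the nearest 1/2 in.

Throat t_e = 0.707 × 0.375 = 0.2651 in.
r_n/Ω = (0.6 × 90 × 0.2651) / 2.0 = 7.158 kip/in.
L_req = P / (r_n/Ω) = 180 / 7.158 = 25.15 in total.
Per side: 25.15 / 2 = 12.57 in.
Round up → use L = 13 in on each side.

L = 13 in on each side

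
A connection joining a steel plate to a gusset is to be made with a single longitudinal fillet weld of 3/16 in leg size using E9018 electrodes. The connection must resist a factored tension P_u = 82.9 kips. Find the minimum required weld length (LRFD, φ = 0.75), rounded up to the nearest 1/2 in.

L = 15.5 in

E90XX → F_EXX = 90 ksi.
Throat t_e = 0.707 × 0.1875 = 0.1326 in.
φr_n = 0.75 × 0.6 × 90 × 0.1326 = 5.369 kips/in.
L_req = P_u / φr_n = 82.9 / 5.369 = 15.44 in total.
Round up → use L = 15.5 in.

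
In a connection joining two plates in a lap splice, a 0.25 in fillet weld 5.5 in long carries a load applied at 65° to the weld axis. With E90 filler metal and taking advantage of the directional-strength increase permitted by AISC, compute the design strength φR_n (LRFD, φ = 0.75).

E90XX → F_EXX = 90 ksi.
t_e = 0.707 × 0.25 = 0.1767 in; A_we = 0.1767 × 5.5 = 0.9721 in².
Directional factor: 1.0 + 0.5 sin^1.5(65°) = 1.431.
F_nw = 0.6 × 90 × 1.431 = 77.3 ksi.
φR_n = 0.75 × 77.3 × 0.9721 = 56.36 kip.

φR_n ≈ 56.4 kip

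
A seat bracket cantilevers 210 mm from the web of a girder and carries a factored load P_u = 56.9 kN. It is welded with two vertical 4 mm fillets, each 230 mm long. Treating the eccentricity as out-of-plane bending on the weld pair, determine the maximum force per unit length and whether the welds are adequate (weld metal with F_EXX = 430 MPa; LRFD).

L_w = 2 × 230 = 460 mm; section modulus (unit throat) S = 2 × L²/6 = 17630 mm².
Direct shear f_v = P/L_w = 56.9×10³/460 = 123.7 N/mm.
Moment M = P × e = 56.9×10³ × 210 = 11949000 N·mm; bending f_b = M/S = 677.6 N/mm.
f_max = √(f_v² + f_b²) = √(123.7² + 677.6²) = 688.8 N/mm.
φr_n = 0.75 × 0.6 × 430 × (0.707 × 4) = 547.2 N/mm → NOT adequate.

f_max ≈ 689 N/mm; NOT adequate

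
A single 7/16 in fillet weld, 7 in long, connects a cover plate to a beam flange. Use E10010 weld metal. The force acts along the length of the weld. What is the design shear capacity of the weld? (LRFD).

φR_n ≈ 97.4 kip

E100XX → F_EXX = 100 ksi.
Effective throat t_e = 0.707 × 0.4375 = 0.3093 in.
Total length L = 7 in; A_we = 0.3093 × 7 = 2.165 in².
F_nw = 0.6 F_EXX = 0.6 × 100 = 60 ksi.
φR_n = 0.75 × 60 × 2.165 = 97.43 kip.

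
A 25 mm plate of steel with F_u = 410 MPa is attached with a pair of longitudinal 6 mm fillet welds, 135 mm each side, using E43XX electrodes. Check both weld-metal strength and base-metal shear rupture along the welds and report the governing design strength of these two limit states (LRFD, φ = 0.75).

φR_n ≈ 222 kN (weld metal governs)

E43XX → F_EXX = 430 MPa.
t_e = 0.707 × 6 = 4.242 mm; L = 270 mm.
Weld metal: φR_n = 0.75 × 0.6 × 430 × 4.242 × 270 × 10⁻³ = 221.6 kN.
Base metal (shear rupture): φR_n = 0.75 × 0.6 × 410 × 25 × 270 × 10⁻³ = 1245 kN.
Governing: weld metal.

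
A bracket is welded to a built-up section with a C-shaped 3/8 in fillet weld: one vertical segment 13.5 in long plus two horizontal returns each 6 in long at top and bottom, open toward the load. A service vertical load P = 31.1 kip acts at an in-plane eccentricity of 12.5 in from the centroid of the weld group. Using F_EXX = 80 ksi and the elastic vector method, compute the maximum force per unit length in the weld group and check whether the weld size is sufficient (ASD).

f_max ≈ 4.55 kip/in; adequate

Total weld length L_w = 25.5 in. Treat welds as unit-width lines.
Centroid: x̄ = 2×6×3 / 25.5 = 1.412 in from the vertical weld.
Polar moment about centroid: J = I_x + I_y = [13.5³/12 + 2×6×6.75²] + [13.5×1.412² + 2(6³/12 + 6×1.588²)] = 845 in³.
Direct shear f_v = P/L_w = 31.1 / 25.5 = 1.22 kip/in (vertical).
Torsion M = P·e = 31.1 × 12.5 = 388.75 kip·in.
Critical point at (x, y) = (4.588, 6.75) from centroid. f_tx = M·y/J = 3.106 kip/in; f_ty = M·x/J = 2.111 kip/in.
Resultant f_max = √[f_tx² + (f_v + f_ty)²] = √[3.106² + (1.22 + 2.111)²] = 4.554 kip/in.
Capacity per unit length: r_n/Ω = (1/2.0) × 0.6 × 80 × (0.707 × 0.375) = 6.363 kip/in.
4.554 ≤ 6.363 → adequate.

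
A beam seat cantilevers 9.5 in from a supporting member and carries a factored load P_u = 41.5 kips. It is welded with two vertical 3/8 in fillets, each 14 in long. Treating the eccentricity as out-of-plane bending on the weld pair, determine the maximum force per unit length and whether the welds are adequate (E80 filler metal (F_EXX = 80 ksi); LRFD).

f_max ≈ 6.21 kip/in; adequate

L_w = 2 × 14 = 28 in; section modulus (unit throat) S = 2 × L²/6 = 65.33 in².
Direct shear f_v = P/L_w = 41.5/28 = 1.482 kip/in.
Moment M = P × e = 41.5 × 9.5 = 394.25 kip·in; bending f_b = M/S = 6.034 kip/in.
f_max = √(f_v² + f_b²) = √(1.482² + 6.034²) = 6.214 kip/in.
φr_n = 0.75 × 0.6 × 80 × (0.707 × 0.375) = 9.544 kip/in → adequate.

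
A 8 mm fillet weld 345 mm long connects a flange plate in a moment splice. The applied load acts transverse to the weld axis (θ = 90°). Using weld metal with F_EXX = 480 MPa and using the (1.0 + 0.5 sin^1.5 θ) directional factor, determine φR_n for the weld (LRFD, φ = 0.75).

t_e = 0.707 × 8 = 5.656 mm; A_we = 5.656 × 345 = 1951 mm².
Directional factor: 1.0 + 0.5 sin^1.5(90°) = 1.5.
F_nw = 0.6 × 480 × 1.5 = 432 MPa.
φR_n = 0.75 × 432 × 1951 × 10⁻³ = 632.2 kN.

φR_n ≈ 632 kN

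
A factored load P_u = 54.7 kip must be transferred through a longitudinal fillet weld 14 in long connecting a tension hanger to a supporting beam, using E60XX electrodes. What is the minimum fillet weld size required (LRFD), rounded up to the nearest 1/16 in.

w = 1/4 in

E60XX → F_EXX = 60 ksi.
Total weld length L = 14 in.
Required throat t_e = P_u / (φ × 0.6 F_EXX × L) = 54.7 / (0.75 × 0.6 × 60 × 14) = 0.1447 in.
Required leg w = t_e / 0.707 = 0.2047 in → use 1/4 in.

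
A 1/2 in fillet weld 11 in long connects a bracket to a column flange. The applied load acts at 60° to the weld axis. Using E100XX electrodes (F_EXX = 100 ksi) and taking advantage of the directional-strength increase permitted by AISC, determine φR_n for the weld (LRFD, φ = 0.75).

φR_n ≈ 245 kip

t_e = 0.707 × 0.5 = 0.3535 in; A_we = 0.3535 × 11 = 3.888 in².
Directional factor: 1.0 + 0.5 sin^1.5(60°) = 1.403.
F_nw = 0.6 × 100 × 1.403 = 84.18 ksi.
φR_n = 0.75 × 84.18 × 3.888 = 245.5 kip.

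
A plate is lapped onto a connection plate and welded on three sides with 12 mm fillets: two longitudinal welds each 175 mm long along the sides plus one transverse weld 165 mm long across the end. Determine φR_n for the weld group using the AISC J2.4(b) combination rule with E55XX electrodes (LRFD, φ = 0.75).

E55XX → F_EXX = 550 MPa.
t_e = 0.707 × 12 = 8.484 mm.
R_nwl = 0.6 × 550 × 8.484 × 350 × 10⁻³ = 979.9 kN (longitudinal, 2 welds).
R_nwt = 0.6 × 550 × 8.484 × 165 × 10⁻³ = 462 kN (transverse, base value).
(i) R_nwl + R_nwt = 1442 kN; (ii) 0.85 R_nwl + 1.5 R_nwt = 1526 kN.
R_n = max = 1526 kN [governs: (ii)]; φR_n = 1144 kN.

φR_n ≈ 1140 kN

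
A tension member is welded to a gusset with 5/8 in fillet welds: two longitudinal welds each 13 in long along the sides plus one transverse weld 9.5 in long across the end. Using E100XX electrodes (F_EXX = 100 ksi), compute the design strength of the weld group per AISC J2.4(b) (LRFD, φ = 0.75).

t_e = 0.707 × 0.625 = 0.4419 in.
R_nwl = 0.6 × 100 × 0.4419 × 26 = 689.3 kip (longitudinal, 2 welds).
R_nwt = 0.6 × 100 × 0.4419 × 9.5 = 251.9 kip (transverse, base value).
(i) R_nwl + R_nwt = 941.2 kip; (ii) 0.85 R_nwl + 1.5 R_nwt = 963.7 kip.
R_n = max = 963.7 kip [governs: (ii)]; φR_n = 722.8 kip.

φR_n ≈ 723 kip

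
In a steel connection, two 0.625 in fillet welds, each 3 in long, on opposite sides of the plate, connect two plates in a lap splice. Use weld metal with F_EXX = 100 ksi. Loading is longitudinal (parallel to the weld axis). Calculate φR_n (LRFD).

Effective throat t_e = 0.707 × 0.625 = 0.4419 in.
Total length L = 6 in; A_we = 0.4419 × 6 = 2.651 in².
F_nw = 0.6 F_EXX = 0.6 × 100 = 60 ksi.
φR_n = 0.75 × 60 × 2.651 = 119.3 kips.

φR_n ≈ 119 kips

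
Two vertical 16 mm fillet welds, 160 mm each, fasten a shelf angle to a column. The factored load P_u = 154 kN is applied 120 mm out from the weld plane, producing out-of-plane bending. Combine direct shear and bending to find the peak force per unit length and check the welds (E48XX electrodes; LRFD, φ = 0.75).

f_max ≈ 2220 N/mm; adequate

E48XX → F_EXX = 480 MPa.
L_w = 2 × 160 = 320 mm; section modulus (unit throat) S = 2 × L²/6 = 8533 mm².
Direct shear f_v = P/L_w = 154×10³/320 = 481.2 N/mm.
Moment M = P × e = 154×10³ × 120 = 18480000 N·mm; bending f_b = M/S = 2166 N/mm.
f_max = √(f_v² + f_b²) = √(481.2² + 2166²) = 2218 N/mm.
φr_n = 0.75 × 0.6 × 480 × (0.707 × 16) = 2443 N/mm → adequate.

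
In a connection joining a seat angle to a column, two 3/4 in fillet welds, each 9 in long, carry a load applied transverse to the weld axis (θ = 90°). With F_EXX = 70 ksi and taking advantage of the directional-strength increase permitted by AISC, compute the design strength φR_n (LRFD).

t_e = 0.707 × 0.75 = 0.5302 in; A_we = 0.5302 × 18 = 9.544 in².
Directional factor: 1.0 + 0.5 sin^1.5(90°) = 1.5.
F_nw = 0.6 × 70 × 1.5 = 63 ksi.
φR_n = 0.75 × 63 × 9.544 = 451 kips.

φR_n ≈ 451 kips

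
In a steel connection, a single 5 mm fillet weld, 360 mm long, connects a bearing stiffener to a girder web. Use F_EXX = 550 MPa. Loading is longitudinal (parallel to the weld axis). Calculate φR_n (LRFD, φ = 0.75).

φR_n ≈ 315 kN

Effective throat t_e = 0.707 × 5 = 3.535 mm.
Total length L = 360 mm; A_we = 3.535 × 360 = 1273 mm².
F_nw = 0.6 F_EXX = 0.6 × 550 = 330 MPa.
φR_n = 0.75 × 330 × 1273 × 10⁻³ = 315 kN.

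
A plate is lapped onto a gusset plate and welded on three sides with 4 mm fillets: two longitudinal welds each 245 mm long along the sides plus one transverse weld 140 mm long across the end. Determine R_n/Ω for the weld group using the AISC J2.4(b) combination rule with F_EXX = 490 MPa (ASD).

R_n/Ω ≈ 262 kN

t_e = 0.707 × 4 = 2.828 mm.
R_nwl = 0.6 × 490 × 2.828 × 490 × 10⁻³ = 407.4 kN (longitudinal, 2 welds).
R_nwt = 0.6 × 490 × 2.828 × 140 × 10⁻³ = 116.4 kN (transverse, base value).
(i) R_nwl + R_nwt = 523.8 kN; (ii) 0.85 R_nwl + 1.5 R_nwt = 520.9 kN.
R_n = max = 523.8 kN [governs: (i)]; R_n/Ω = 261.9 kN.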